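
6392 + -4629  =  1763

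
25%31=25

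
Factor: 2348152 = 2^3*41^1*7159^1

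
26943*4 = 107772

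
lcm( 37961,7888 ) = 607376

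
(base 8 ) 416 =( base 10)270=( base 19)E4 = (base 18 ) F0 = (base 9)330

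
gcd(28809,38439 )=9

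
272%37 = 13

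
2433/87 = 811/29 = 27.97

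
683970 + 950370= 1634340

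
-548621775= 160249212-708870987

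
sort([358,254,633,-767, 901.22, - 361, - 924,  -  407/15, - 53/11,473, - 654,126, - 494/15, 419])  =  [ - 924 , - 767, - 654, - 361, - 494/15,  -  407/15, - 53/11, 126, 254, 358, 419, 473,633, 901.22]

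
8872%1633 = 707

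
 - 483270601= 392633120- 875903721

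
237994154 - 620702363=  - 382708209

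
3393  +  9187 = 12580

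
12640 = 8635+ 4005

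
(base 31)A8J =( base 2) 10011010010101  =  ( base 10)9877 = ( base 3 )111112211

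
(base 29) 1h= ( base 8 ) 56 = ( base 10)46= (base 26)1K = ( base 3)1201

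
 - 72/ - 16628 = 18/4157=0.00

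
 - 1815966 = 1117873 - 2933839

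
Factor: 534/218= 3^1*89^1*109^(-1) = 267/109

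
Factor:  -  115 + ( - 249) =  - 2^2*7^1*13^1 = -364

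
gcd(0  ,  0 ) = 0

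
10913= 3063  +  7850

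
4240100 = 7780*545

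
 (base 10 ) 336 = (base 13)1cb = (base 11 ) 286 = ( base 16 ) 150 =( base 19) HD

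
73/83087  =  73/83087 = 0.00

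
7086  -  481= 6605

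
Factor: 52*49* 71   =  2^2*7^2*13^1*71^1 = 180908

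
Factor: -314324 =  -  2^2 * 179^1 * 439^1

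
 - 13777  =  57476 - 71253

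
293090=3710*79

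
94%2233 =94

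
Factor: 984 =2^3 * 3^1* 41^1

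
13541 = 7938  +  5603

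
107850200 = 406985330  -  299135130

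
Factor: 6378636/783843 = 2^2*11^2*23^1*191^1*261281^(-1) = 2126212/261281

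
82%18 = 10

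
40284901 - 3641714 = 36643187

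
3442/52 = 1721/26 = 66.19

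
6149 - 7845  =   - 1696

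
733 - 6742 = -6009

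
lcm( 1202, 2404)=2404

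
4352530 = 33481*130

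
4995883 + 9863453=14859336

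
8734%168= 166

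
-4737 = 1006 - 5743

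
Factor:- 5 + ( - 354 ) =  - 359^1 = - 359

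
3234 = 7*462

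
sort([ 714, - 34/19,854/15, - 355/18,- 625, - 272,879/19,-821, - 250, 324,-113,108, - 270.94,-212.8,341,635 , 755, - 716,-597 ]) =[ - 821, - 716, - 625, - 597, - 272, - 270.94, -250, - 212.8, - 113,-355/18, - 34/19,879/19,854/15 , 108,324 , 341,635, 714,755 ]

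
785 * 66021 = 51826485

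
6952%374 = 220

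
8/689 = 8/689 = 0.01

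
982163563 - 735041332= 247122231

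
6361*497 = 3161417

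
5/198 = 5/198=0.03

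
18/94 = 9/47 = 0.19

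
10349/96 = 10349/96 = 107.80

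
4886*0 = 0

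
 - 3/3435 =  - 1/1145 = - 0.00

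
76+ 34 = 110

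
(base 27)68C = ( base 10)4602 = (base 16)11fa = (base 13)2130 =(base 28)5oa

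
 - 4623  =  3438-8061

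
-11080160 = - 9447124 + -1633036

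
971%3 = 2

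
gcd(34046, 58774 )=2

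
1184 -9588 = - 8404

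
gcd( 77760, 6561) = 243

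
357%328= 29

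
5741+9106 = 14847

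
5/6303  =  5/6303 = 0.00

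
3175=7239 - 4064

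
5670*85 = 481950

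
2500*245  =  612500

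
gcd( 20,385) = 5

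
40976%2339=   1213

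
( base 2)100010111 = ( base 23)c3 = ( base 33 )8F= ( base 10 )279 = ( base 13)186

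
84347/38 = 84347/38 = 2219.66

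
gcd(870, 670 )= 10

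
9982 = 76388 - 66406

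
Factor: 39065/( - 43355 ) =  - 23^( - 1)*29^( - 1)*601^1 = - 601/667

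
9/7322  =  9/7322=0.00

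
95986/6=47993/3 = 15997.67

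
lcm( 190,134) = 12730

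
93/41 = 93/41= 2.27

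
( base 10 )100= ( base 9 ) 121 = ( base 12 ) 84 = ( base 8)144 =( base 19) 55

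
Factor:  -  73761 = -3^1*23^1*1069^1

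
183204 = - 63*( - 2908) 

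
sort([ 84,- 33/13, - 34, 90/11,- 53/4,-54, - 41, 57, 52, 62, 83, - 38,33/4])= [ - 54,-41,-38, - 34, - 53/4,  -  33/13,90/11,33/4,52,57,  62,83,  84]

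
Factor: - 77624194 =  - 2^1 * 38812097^1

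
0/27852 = 0 = 0.00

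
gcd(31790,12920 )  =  170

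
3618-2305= 1313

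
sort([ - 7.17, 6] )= [ - 7.17, 6 ] 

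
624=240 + 384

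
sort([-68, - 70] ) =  [-70, - 68] 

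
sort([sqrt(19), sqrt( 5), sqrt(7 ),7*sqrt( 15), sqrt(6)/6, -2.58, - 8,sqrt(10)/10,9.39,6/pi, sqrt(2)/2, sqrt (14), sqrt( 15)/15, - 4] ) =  [ - 8, - 4, - 2.58,sqrt( 15)/15,sqrt(10)/10,sqrt(6 ) /6,sqrt(2 ) /2, 6/pi,  sqrt( 5),sqrt( 7) , sqrt( 14),sqrt(19), 9.39, 7*sqrt (15)]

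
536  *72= 38592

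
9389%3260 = 2869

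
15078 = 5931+9147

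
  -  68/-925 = 68/925= 0.07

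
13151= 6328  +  6823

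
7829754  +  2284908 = 10114662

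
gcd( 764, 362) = 2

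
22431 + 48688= 71119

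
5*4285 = 21425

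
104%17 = 2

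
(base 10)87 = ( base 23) 3i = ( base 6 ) 223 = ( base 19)4B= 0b1010111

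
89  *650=57850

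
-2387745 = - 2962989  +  575244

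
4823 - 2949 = 1874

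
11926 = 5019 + 6907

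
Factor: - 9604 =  - 2^2*7^4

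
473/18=26+5/18= 26.28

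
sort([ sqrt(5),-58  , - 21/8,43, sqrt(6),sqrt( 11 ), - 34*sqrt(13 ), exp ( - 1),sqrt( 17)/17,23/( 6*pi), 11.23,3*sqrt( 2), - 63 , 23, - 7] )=[ - 34*sqrt( 13), - 63, - 58, - 7, - 21/8, sqrt( 17 )/17, exp( - 1), 23/( 6*pi), sqrt( 5), sqrt(6),sqrt( 11) , 3*sqrt( 2), 11.23, 23,43] 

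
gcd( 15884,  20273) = 209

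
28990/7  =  28990/7 = 4141.43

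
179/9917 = 179/9917 = 0.02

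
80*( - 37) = - 2960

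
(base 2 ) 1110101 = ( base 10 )117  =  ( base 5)432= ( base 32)3l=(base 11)A7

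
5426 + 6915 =12341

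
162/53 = 162/53 = 3.06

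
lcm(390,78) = 390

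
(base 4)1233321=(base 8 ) 15771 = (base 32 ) 6vp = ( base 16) 1bf9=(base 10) 7161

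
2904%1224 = 456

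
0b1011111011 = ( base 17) 2af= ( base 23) 1A4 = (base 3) 1001021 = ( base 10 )763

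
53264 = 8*6658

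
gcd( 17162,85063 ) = 1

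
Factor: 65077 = 59^1* 1103^1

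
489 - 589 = -100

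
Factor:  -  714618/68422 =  - 3^2 * 29^1*37^2*34211^( - 1) = -357309/34211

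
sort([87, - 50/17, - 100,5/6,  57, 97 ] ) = [ - 100, - 50/17,  5/6,57,  87, 97] 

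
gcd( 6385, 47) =1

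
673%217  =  22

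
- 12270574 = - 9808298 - 2462276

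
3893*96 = 373728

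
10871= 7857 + 3014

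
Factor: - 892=  -  2^2*223^1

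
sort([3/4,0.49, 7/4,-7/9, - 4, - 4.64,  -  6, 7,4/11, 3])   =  [ - 6, - 4.64, - 4, - 7/9 , 4/11 , 0.49, 3/4,7/4, 3, 7 ]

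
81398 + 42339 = 123737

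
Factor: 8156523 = 3^1*2718841^1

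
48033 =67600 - 19567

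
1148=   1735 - 587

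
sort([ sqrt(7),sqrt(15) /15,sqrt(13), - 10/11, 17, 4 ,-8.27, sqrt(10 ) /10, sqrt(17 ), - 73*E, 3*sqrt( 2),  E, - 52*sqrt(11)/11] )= [ -73*E , - 52*sqrt(11 ) /11, - 8.27, - 10/11  ,  sqrt(15)/15,sqrt( 10 )/10,sqrt( 7), E, sqrt( 13 ),4, sqrt( 17),3 * sqrt(2 ),17 ] 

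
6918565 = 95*72827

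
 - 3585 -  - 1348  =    -  2237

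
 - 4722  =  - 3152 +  - 1570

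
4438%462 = 280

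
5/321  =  5/321 = 0.02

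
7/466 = 7/466 = 0.02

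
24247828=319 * 76012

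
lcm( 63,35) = 315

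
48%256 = 48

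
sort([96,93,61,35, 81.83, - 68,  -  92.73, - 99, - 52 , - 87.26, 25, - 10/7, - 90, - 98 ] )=[ - 99, - 98, - 92.73, - 90, - 87.26, - 68, - 52, - 10/7,25 , 35, 61,81.83,93,  96 ] 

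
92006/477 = 192 + 422/477 = 192.88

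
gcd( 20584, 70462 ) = 2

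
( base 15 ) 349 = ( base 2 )1011101000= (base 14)3B2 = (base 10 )744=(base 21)1e9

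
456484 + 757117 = 1213601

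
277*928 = 257056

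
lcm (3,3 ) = 3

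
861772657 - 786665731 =75106926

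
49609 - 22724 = 26885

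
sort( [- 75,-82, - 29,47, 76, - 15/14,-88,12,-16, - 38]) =[- 88,  -  82,  -  75, - 38,-29,-16  , - 15/14, 12,  47,76 ] 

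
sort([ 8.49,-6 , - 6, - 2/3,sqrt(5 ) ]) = [ - 6,- 6, - 2/3,sqrt( 5 ), 8.49]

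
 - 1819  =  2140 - 3959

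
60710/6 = 30355/3 = 10118.33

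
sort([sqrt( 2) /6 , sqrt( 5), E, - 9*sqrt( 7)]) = [ - 9*sqrt( 7), sqrt(2 ) /6, sqrt( 5),E]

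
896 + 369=1265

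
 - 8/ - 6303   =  8/6303 =0.00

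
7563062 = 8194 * 923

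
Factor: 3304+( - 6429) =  - 5^5 = - 3125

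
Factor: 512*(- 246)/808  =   - 15744/101 = - 2^7*3^1*41^1*101^( - 1) 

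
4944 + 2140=7084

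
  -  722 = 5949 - 6671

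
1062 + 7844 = 8906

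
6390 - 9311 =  - 2921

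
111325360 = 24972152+86353208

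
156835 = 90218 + 66617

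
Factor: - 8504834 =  - 2^1*13^1*109^1*3001^1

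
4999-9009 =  - 4010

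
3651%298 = 75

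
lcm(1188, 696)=68904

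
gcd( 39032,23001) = 697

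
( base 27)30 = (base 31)2j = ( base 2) 1010001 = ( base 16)51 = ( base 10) 81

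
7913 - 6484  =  1429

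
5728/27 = 212  +  4/27 = 212.15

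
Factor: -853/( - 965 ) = 5^ (- 1)*193^ (-1 )*853^1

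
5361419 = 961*5579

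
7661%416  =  173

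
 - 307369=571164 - 878533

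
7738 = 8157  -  419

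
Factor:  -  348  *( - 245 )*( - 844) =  - 2^4 * 3^1*5^1*7^2*29^1*211^1 = -  71959440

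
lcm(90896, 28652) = 2635984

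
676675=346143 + 330532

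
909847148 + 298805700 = 1208652848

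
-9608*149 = -1431592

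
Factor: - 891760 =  - 2^4 * 5^1*71^1*157^1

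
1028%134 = 90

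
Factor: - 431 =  - 431^1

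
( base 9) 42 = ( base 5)123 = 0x26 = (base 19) 20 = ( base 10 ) 38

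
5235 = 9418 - 4183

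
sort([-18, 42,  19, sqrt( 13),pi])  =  [ - 18,  pi,  sqrt(13 ), 19,  42 ]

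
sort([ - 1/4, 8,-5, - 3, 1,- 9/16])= [- 5, - 3, - 9/16, - 1/4, 1, 8] 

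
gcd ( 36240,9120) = 240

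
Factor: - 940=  - 2^2*5^1* 47^1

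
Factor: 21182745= 3^1*5^1*1412183^1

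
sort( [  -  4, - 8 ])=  [-8, - 4]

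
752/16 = 47 = 47.00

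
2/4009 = 2/4009 = 0.00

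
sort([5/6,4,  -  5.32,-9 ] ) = [-9, - 5.32, 5/6,4 ] 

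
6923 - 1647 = 5276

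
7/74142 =7/74142 = 0.00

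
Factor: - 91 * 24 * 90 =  - 196560 = - 2^4*3^3*5^1*7^1*13^1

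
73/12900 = 73/12900 = 0.01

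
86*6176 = 531136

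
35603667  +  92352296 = 127955963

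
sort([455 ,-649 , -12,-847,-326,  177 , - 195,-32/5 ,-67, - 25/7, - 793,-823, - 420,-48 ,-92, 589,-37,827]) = [-847,- 823 ,-793,  -  649,-420 ,-326, - 195, - 92, - 67,-48,-37, - 12,  -  32/5,-25/7  ,  177, 455 , 589, 827] 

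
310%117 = 76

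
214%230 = 214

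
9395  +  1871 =11266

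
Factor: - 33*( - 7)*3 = 3^2*7^1*11^1 = 693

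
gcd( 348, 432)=12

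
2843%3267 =2843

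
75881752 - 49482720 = 26399032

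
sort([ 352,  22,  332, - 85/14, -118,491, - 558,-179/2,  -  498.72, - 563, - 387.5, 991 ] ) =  [-563,  -  558,  -  498.72, - 387.5, - 118, - 179/2 ,-85/14, 22 , 332, 352, 491, 991]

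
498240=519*960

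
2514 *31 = 77934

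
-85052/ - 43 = 85052/43 = 1977.95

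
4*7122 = 28488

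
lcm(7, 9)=63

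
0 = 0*60852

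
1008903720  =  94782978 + 914120742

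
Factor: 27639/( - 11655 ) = - 5^(-1 )*7^(  -  1 ) * 83^1 = -  83/35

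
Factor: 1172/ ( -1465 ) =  - 2^2*5^( - 1)= - 4/5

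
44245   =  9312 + 34933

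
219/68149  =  219/68149 = 0.00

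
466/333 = 1 + 133/333 =1.40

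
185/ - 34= - 6  +  19/34 = -  5.44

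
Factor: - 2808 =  -2^3 * 3^3*13^1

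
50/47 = 1+3/47 = 1.06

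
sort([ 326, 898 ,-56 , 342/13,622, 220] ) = [ - 56,342/13, 220, 326, 622, 898] 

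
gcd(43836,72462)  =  78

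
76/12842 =38/6421 = 0.01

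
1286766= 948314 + 338452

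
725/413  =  1+312/413 = 1.76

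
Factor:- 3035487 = -3^1* 7^1 * 13^1*11119^1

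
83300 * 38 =3165400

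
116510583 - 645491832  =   -528981249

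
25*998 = 24950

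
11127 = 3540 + 7587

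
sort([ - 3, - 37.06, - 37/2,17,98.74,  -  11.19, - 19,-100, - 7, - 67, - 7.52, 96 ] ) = [ - 100, - 67, - 37.06, - 19, - 37/2, - 11.19, - 7.52, - 7, - 3,17, 96, 98.74 ]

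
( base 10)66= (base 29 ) 28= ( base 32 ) 22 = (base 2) 1000010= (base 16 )42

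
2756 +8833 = 11589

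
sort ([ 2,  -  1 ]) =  [ - 1, 2 ] 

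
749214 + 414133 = 1163347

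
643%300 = 43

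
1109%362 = 23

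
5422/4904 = 1+259/2452 = 1.11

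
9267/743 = 9267/743=12.47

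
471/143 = 3 + 42/143 = 3.29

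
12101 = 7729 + 4372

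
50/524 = 25/262=0.10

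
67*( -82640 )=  - 5536880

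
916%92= 88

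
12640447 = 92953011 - 80312564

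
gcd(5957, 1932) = 161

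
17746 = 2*8873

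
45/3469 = 45/3469= 0.01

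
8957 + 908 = 9865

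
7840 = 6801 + 1039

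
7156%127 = 44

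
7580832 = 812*9336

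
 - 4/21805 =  -4/21805= - 0.00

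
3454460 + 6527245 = 9981705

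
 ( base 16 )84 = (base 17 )7D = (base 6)340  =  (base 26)52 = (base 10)132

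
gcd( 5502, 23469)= 3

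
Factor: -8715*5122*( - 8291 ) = 2^1*3^1*5^1*7^1*13^1*83^1  *  197^1  *8291^1  =  370095564930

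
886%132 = 94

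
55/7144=55/7144= 0.01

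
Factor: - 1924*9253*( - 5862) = 2^3*3^1*13^1*19^1*37^1*487^1*977^1 = 104359849464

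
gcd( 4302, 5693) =1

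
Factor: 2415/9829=3^1*5^1*7^1 * 23^1 *9829^( - 1)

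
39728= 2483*16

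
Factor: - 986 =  - 2^1*17^1*29^1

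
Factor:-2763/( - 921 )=3 = 3^1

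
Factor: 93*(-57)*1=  - 3^2 * 19^1*31^1 = - 5301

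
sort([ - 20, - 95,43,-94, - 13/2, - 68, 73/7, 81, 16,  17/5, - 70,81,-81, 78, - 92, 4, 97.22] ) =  [-95, - 94,-92 ,-81, - 70, - 68, - 20, - 13/2,17/5, 4,73/7 , 16, 43,78, 81, 81,97.22] 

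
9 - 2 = 7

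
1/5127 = 1/5127=0.00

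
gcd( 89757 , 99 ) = 9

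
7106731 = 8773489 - 1666758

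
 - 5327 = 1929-7256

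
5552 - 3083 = 2469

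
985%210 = 145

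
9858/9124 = 4929/4562   =  1.08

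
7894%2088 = 1630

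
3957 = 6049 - 2092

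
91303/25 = 91303/25 = 3652.12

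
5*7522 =37610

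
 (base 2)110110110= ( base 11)369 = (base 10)438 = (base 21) KI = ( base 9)536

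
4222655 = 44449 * 95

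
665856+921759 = 1587615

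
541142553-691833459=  - 150690906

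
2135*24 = 51240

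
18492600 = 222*83300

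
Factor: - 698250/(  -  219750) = 7^2*19^1*293^(-1 )  =  931/293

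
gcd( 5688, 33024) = 24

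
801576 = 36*22266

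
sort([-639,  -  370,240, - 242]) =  [- 639, - 370, - 242,240]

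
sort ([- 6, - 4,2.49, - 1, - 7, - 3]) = [ - 7, - 6, - 4, - 3, - 1 , 2.49 ] 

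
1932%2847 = 1932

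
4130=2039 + 2091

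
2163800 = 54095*40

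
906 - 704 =202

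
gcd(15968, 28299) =1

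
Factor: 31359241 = 613^1*51157^1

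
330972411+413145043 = 744117454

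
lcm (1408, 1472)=32384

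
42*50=2100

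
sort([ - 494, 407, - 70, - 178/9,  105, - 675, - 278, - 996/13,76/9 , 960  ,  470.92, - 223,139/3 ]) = [ - 675, - 494, - 278,  -  223, - 996/13,  -  70, -178/9, 76/9,139/3, 105, 407, 470.92 , 960 ] 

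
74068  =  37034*2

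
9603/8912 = 9603/8912 = 1.08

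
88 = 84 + 4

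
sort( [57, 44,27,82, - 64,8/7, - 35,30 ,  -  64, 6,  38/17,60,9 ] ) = [ - 64, - 64, - 35 , 8/7,38/17, 6, 9, 27, 30 , 44,57,60,82]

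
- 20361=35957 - 56318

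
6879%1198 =889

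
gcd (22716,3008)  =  4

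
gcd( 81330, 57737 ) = 1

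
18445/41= 18445/41 = 449.88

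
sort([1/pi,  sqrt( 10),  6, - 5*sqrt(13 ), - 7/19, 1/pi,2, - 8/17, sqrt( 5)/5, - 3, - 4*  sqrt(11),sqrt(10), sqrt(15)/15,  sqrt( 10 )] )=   [-5 *sqrt( 13), - 4  *sqrt( 11), - 3, - 8/17, - 7/19,sqrt(15 ) /15, 1/pi, 1/pi, sqrt( 5)/5,  2,sqrt(10),sqrt( 10 ),sqrt(10 ), 6] 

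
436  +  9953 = 10389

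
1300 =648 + 652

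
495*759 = 375705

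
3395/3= 3395/3 = 1131.67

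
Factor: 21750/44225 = 2^1*3^1*5^1*61^ (- 1 ) = 30/61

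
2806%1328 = 150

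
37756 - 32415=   5341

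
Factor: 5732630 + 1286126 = 2^2* 17^1*103217^1 = 7018756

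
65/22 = 65/22= 2.95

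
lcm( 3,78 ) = 78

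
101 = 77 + 24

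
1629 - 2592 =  - 963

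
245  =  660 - 415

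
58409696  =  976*59846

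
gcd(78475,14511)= 1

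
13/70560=13/70560 = 0.00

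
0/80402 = 0 = 0.00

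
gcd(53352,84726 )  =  54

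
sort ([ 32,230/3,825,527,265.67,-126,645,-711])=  [- 711,-126,  32,230/3,  265.67,527,645, 825] 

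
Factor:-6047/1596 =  - 2^( - 2)*3^( - 1)*7^ ( - 1)*19^(  -  1) * 6047^1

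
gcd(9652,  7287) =1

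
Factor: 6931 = 29^1 * 239^1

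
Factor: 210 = 2^1*3^1*5^1*7^1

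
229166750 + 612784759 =841951509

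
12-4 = 8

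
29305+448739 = 478044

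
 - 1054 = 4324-5378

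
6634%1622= 146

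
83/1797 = 83/1797 = 0.05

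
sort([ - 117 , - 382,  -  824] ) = [ - 824, - 382, - 117 ] 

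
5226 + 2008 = 7234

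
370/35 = 74/7 =10.57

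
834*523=436182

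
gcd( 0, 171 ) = 171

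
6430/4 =3215/2 = 1607.50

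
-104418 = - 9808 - 94610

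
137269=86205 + 51064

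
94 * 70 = 6580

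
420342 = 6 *70057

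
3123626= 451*6926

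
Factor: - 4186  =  -2^1 * 7^1*13^1 *23^1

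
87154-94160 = -7006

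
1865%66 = 17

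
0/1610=0 = 0.00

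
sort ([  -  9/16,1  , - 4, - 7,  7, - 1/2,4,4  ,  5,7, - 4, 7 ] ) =[-7, - 4, - 4, - 9/16, - 1/2, 1,4, 4,5,7, 7,7]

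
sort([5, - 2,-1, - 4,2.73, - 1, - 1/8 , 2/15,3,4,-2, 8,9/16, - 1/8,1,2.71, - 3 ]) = [ - 4, - 3,-2, - 2, - 1, - 1, - 1/8, - 1/8,2/15,9/16,  1,2.71, 2.73,  3, 4, 5,  8]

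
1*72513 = 72513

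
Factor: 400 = 2^4*5^2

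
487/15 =32 + 7/15=32.47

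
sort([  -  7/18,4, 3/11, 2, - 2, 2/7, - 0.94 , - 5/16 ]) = [ - 2, - 0.94, -7/18,  -  5/16, 3/11, 2/7, 2, 4]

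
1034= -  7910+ 8944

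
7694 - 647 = 7047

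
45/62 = 45/62 = 0.73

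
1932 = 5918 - 3986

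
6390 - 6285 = 105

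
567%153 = 108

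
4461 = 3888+573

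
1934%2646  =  1934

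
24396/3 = 8132 = 8132.00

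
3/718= 3/718 =0.00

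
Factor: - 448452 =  - 2^2*3^2*12457^1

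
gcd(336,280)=56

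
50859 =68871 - 18012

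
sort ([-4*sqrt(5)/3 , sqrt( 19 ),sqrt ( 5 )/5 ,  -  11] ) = [ - 11,-4*sqrt (5)/3,sqrt( 5)/5 , sqrt( 19 ) ] 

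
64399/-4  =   - 16100 + 1/4 = - 16099.75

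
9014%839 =624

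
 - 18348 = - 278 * 66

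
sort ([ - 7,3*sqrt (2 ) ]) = [ - 7, 3*sqrt(2 )]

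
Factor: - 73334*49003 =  - 2^1 * 37^1*991^1 * 49003^1 = - 3593586002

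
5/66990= 1/13398 = 0.00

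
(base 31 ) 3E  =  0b1101011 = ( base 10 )107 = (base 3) 10222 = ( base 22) 4J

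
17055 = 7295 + 9760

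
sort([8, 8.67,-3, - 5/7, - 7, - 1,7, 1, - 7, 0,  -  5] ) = [ - 7,  -  7 , - 5, - 3, - 1,-5/7, 0,  1, 7, 8, 8.67 ] 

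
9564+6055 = 15619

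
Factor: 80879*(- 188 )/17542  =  - 2^1 * 7^(-2 ) * 31^1*47^1 * 179^( - 1) * 2609^1 = -7602626/8771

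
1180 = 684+496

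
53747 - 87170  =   - 33423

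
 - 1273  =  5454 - 6727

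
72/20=18/5 = 3.60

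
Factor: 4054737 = 3^1*47^1*149^1*193^1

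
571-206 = 365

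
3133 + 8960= 12093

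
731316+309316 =1040632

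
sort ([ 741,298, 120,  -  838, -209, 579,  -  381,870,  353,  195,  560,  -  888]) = [ - 888, - 838, - 381, - 209, 120, 195,  298 , 353,560, 579, 741,  870]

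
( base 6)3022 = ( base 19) 1FG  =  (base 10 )662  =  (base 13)3bc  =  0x296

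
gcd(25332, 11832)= 12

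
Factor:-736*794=-2^6*23^1*397^1 = - 584384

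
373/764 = 373/764  =  0.49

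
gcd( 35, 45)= 5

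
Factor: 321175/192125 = 443/265 = 5^( - 1)*53^( - 1)*443^1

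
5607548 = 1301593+4305955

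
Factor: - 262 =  - 2^1*131^1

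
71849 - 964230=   -  892381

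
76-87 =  - 11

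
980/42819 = 140/6117 =0.02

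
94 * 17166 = 1613604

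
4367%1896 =575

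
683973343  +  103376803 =787350146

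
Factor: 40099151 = 31^1*173^1 *7477^1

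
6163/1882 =6163/1882= 3.27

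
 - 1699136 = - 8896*191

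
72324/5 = 14464+4/5 = 14464.80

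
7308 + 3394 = 10702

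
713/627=1 + 86/627 = 1.14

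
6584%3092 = 400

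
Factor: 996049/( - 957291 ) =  - 3^( - 1 )*319097^( - 1)*996049^1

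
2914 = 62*47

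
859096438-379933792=479162646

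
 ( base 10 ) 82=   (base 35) 2c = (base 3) 10001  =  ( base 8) 122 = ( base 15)57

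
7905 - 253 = 7652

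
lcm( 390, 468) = 2340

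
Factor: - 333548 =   -  2^2*61^1*1367^1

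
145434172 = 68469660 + 76964512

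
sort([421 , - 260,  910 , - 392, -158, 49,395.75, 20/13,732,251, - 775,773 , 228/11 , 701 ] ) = [ - 775 , -392, -260 , - 158,20/13,  228/11,  49,251, 395.75,421, 701,732,773, 910]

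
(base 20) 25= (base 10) 45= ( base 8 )55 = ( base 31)1e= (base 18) 29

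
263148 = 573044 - 309896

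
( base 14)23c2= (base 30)6S6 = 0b1100001100110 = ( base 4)1201212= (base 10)6246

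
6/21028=3/10514 =0.00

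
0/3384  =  0  =  0.00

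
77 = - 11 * ( - 7 )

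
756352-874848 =  -  118496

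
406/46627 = 58/6661 = 0.01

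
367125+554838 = 921963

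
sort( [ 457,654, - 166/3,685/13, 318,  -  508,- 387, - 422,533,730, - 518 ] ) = [ - 518, - 508,-422,  -  387, - 166/3,685/13 , 318,457, 533, 654, 730] 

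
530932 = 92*5771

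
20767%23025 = 20767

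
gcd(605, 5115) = 55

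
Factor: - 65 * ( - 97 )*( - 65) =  - 5^2*13^2*97^1 = - 409825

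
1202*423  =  508446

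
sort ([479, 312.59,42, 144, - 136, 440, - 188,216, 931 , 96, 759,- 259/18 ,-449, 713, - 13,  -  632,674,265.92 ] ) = [ - 632,-449,-188,-136 , - 259/18 ,  -  13,  42,96,144,  216, 265.92, 312.59, 440, 479,674, 713, 759, 931]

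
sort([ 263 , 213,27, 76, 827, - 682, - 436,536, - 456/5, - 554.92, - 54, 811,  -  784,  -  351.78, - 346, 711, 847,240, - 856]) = [-856 ,-784,- 682,  -  554.92, - 436 ,-351.78, - 346, - 456/5, - 54 , 27 , 76,  213 , 240,  263,536, 711, 811, 827, 847]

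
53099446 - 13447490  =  39651956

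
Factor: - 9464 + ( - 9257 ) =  - 18721 = - 97^1*193^1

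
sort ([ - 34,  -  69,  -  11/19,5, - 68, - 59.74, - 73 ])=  [- 73, - 69, -68,-59.74, - 34,-11/19, 5]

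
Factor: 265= 5^1 * 53^1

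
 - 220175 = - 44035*5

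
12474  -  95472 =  - 82998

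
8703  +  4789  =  13492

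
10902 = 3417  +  7485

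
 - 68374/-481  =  68374/481 = 142.15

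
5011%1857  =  1297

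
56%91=56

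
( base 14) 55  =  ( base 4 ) 1023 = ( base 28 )2J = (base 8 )113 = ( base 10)75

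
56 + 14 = 70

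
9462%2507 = 1941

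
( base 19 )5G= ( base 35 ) 36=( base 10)111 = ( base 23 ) 4J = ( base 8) 157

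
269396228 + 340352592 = 609748820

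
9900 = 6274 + 3626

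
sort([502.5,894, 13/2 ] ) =[ 13/2,  502.5, 894 ] 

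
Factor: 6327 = 3^2 * 19^1*37^1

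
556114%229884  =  96346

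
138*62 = 8556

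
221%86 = 49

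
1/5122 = 1/5122 = 0.00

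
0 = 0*7714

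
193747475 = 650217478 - 456470003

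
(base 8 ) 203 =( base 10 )131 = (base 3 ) 11212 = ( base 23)5G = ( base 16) 83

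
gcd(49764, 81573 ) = 3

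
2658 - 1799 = 859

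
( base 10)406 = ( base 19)127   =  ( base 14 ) 210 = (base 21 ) j7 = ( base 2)110010110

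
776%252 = 20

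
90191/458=90191/458 = 196.92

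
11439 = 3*3813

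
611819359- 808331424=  - 196512065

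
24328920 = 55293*440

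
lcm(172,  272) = 11696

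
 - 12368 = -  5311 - 7057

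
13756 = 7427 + 6329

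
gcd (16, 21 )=1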